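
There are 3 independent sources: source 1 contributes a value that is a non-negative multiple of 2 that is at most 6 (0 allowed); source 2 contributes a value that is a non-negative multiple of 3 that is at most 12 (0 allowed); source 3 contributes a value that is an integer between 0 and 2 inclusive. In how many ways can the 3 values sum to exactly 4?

3

The generating function for the choices is (1 + q^2 + q^4 + q^6)·(1 + q^3 + q^6 + q^9 + q^12)·(1 + q + q^2); the count is [q^4].
(1 + q^2 + q^4 + q^6) has coefficients 1,0,1,0,1 for degrees 0…4.
(1 + q^3 + q^6 + q^9 + q^12) has coefficients 1,0,0,1,0 for degrees 0…4.
Finally multiplying by (1 + q + q^2), the product of all factors after the first has coefficients 1,1,1,1,1 for degrees 0…4.
[q^4] = 1·1 + 1·1 + 1·1 = 3.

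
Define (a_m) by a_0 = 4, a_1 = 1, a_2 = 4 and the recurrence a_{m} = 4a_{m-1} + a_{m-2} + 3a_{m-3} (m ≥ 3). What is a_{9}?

197380

The ordinary generating function has denominator 1 - 4q - q^2 - 3q^3.
Iterating the recurrence: a_0,…,a_{9} = 4, 1, 4, 29, 123, 533, 2342, 10270, 45021, 197380.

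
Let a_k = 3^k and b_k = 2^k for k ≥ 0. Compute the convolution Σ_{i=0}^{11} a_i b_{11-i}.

527345

The convolution is the t^11 coefficient of A(t)B(t).
Σ = 1·2048 + 3·1024 + 9·512 + 27·256 + 81·128 + 243·64 + 729·32 + 2187·16 + 6561·8 + 19683·4 + 59049·2 + 177147·1 = 527345.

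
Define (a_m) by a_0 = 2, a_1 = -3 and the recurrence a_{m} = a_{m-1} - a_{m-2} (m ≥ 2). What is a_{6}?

The ordinary generating function has denominator 1 - z + z^2.
Iterating the recurrence: a_0,…,a_{6} = 2, -3, -5, -2, 3, 5, 2.

2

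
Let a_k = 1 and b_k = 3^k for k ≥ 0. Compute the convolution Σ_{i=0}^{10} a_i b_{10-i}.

This is [x^10] in the product of the two ordinary generating functions.
Σ = 1·59049 + 1·19683 + 1·6561 + 1·2187 + 1·729 + 1·243 + 1·81 + 1·27 + 1·9 + 1·3 + 1·1 = 88573.

88573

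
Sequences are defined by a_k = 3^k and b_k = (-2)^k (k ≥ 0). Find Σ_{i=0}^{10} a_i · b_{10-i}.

35839

Write out a_i and b_{10-i} for i = 0,…,10 and sum the products.
Σ = 1·1024 + 3·(-512) + 9·256 + 27·(-128) + 81·64 + 243·(-32) + 729·16 + 2187·(-8) + 6561·4 + 19683·(-2) + 59049·1 = 35839.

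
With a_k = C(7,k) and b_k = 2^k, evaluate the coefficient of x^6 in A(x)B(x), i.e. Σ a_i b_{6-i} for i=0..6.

1093

The convolution is the t^6 coefficient of A(t)B(t).
Σ = 1·64 + 7·32 + 21·16 + 35·8 + 35·4 + 21·2 + 7·1 = 1093.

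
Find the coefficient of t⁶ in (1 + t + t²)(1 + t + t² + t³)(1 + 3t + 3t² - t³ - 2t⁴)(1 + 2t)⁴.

1192

(1 + t + t²) has coefficients 1,1,1 for degrees 0…2.
(1 + t + t² + t³) has coefficients 1,1,1,1,0,0,0 for degrees 0…6.
Multiplying by (1 + 3t + 3t² - t³ - 2t⁴) gives running coefficients 1,4,7,6,3,0,-3 for degrees 0…6.
Finally multiplying by (1 + 2t)⁴, the product of all factors after the first has coefficients 1,12,63,190,363,456,373 for degrees 0…6.
[t⁶] = 1·373 + 1·456 + 1·363 = 1192.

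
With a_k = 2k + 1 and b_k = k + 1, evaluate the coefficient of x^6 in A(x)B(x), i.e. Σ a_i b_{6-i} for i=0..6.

140

The convolution is the t^6 coefficient of A(t)B(t).
Σ = 1·7 + 3·6 + 5·5 + 7·4 + 9·3 + 11·2 + 13·1 = 140.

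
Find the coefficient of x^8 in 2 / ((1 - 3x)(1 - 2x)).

38342

Partial fractions give a closed form: a_n = (6)·3^n + (-4)·2^n.
At n = 8: a_8 = 38342.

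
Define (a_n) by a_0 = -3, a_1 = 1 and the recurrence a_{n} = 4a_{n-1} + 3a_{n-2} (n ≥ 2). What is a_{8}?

-38435

The ordinary generating function has denominator 1 - 4y - 3y^2.
Iterating the recurrence: a_0,…,a_{8} = -3, 1, -5, -17, -83, -383, -1781, -8273, -38435.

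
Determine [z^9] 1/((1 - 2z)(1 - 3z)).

The denominator gives the recurrence a_n = 5a_(n−1) − 6a_(n−2) for n ≥ 2; the numerator fixes a_0 = 1, a_1 = 5.
Iterating: 1, 5, 19, 65, 211, 665, 2059, 6305, 19171, 58025, so a_9 = 58025.

58025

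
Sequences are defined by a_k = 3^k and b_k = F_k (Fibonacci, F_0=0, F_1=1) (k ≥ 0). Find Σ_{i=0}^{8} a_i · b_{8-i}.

3912

This is [x^8] in the product of the two ordinary generating functions.
Σ = 1·21 + 3·13 + 9·8 + 27·5 + 81·3 + 243·2 + 729·1 + 2187·1 + 6561·0 = 3912.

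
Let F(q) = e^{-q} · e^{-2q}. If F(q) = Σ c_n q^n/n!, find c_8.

The EGF product rule gives c_8 = Σ_{k_1+k_2=8} C(8; k_1,k_2) · ∏ g_i(k_i), where e^{-q} gives (-1)^k; e^{-2q} gives (-2)^k.
g_1(k) for k = 0…8: 1, -1, 1, -1, 1, -1, 1, -1, 1.
g_2(k) for k = 0…8: 1, -2, 4, -8, 16, -32, 64, -128, 256.
c_8 = Σ_k C(8,k)·g_1(k)·g_2(8−k) = 1·1·256 + 8·(-1)·(-128) + 28·1·64 + 56·(-1)·(-32) + 70·1·16 + 56·(-1)·(-8) + 28·1·4 + 8·(-1)·(-2) + 1·1·1 = 256 + 1024 + 1792 + 1792 + 1120 + 448 + 112 + 16 + 1 = 6561.

6561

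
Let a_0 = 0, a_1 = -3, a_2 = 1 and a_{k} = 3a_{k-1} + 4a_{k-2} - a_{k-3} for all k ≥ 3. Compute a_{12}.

-1390685

The ordinary generating function has denominator 1 - 3y - 4y^2 + y^3.
Iterating the recurrence: a_0,…,a_{12} = 0, -3, 1, -9, -20, -97, -362, -1454, -5713, -22593, -89177, -352190, -1390685.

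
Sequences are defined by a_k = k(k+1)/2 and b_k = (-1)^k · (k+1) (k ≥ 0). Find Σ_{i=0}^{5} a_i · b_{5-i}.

This is [x^5] in the product of the two ordinary generating functions.
Σ = 0·(-6) + 1·5 + 3·(-4) + 6·3 + 10·(-2) + 15·1 = 6.

6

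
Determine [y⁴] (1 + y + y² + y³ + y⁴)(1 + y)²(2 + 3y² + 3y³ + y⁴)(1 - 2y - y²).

(1 + y + y² + y³ + y⁴) has coefficients 1,1,1,1,1 for degrees 0…4.
(1 + y)² has coefficients 1,2,1,0,0 for degrees 0…4.
Multiplying by (2 + 3y² + 3y³ + y⁴) gives running coefficients 2,4,5,9,10 for degrees 0…4.
Finally multiplying by (1 - 2y - y²), the product of all factors after the first has coefficients 2,0,-5,-5,-13 for degrees 0…4.
[y⁴] = 1·(-13) + 1·(-5) + 1·(-5) + 1·0 + 1·2 = -21.

-21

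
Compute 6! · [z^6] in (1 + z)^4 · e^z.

The EGF product rule gives c_6 = Σ_{k_1+k_2=6} C(6; k_1,k_2) · ∏ g_i(k_i), where (1+z)^4 gives the falling factorial (4)_k; e^z gives (1)^k.
g_1(k) for k = 0…6: 1, 4, 12, 24, 24, 0, 0.
g_2(k) for k = 0…6: 1, 1, 1, 1, 1, 1, 1.
c_6 = Σ_k C(6,k)·g_1(k)·g_2(6−k) = 1·1·1 + 6·4·1 + 15·12·1 + 20·24·1 + 15·24·1 = 1 + 24 + 180 + 480 + 360 = 1045.

1045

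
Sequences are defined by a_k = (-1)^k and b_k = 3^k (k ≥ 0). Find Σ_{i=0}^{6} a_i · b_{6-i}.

The convolution is the x^6 coefficient of A(x)B(x).
Σ = 1·729 − 1·243 + 1·81 − 1·27 + 1·9 − 1·3 + 1·1 = 547.

547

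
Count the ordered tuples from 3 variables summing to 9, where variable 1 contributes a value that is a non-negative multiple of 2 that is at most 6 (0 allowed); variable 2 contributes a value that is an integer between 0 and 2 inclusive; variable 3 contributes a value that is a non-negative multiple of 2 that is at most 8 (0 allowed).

The generating function for the choices is (1 + y^2 + y^4 + y^6)·(1 + y + y^2)·(1 + y^2 + y^4 + y^6 + y^8); the count is [y^9].
(1 + y^2 + y^4 + y^6) has coefficients 1,0,1,0,1,0,1 for degrees 0…6.
(1 + y + y^2) has coefficients 1,1,1,0,0,0,0,0,0,0 for degrees 0…9.
Finally multiplying by (1 + y^2 + y^4 + y^6 + y^8), the product of all factors after the first has coefficients 1,1,2,1,2,1,2,1,2,1 for degrees 0…9.
[y^9] = 1·1 + 1·1 + 1·1 + 1·1 = 4.

4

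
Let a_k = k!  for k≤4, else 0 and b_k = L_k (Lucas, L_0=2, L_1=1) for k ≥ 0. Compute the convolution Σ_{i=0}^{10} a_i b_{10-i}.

899

The convolution is the t^10 coefficient of A(t)B(t).
Σ = 1·123 + 1·76 + 2·47 + 6·29 + 24·18 + 0·11 + 0·7 + 0·4 + 0·3 + 0·1 + 0·2 = 899.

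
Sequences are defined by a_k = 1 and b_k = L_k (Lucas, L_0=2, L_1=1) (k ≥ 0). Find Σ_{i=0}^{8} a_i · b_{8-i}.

Write out a_i and b_{8-i} for i = 0,…,8 and sum the products.
Σ = 1·47 + 1·29 + 1·18 + 1·11 + 1·7 + 1·4 + 1·3 + 1·1 + 1·2 = 122.

122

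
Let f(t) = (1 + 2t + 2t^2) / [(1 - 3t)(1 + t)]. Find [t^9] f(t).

The denominator gives the recurrence a_n = 2a_(n−1) + 3a_(n−2) for n ≥ 3; the numerator fixes a_0 = 1, a_1 = 4, a_2 = 13.
Iterating: 1, 4, 13, 38, 115, 344, 1033, 3098, 9295, 27884, so a_9 = 27884.

27884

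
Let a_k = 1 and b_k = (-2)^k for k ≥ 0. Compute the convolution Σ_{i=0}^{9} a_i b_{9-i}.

The convolution is the x^9 coefficient of A(x)B(x).
Σ = 1·(-512) + 1·256 + 1·(-128) + 1·64 + 1·(-32) + 1·16 + 1·(-8) + 1·4 + 1·(-2) + 1·1 = -341.

-341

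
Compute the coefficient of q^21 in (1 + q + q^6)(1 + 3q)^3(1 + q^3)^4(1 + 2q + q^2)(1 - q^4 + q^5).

337

(1 + q + q^6) has coefficients 1,1,0,0,0,0,1 for degrees 0…6.
(1 + 3q)^3 has coefficients 1,9,27,27,0,0,0,0,0,0,0,0,0,0,0,0,0,0,0,0,0,0 for degrees 0…21.
Multiplying by (1 + q^3)^4 gives running coefficients 1,9,27,31,36,108,114,54,162,166,36,108,109,9,27,27,0,0,0,0,0,0 for degrees 0…21.
Multiplying by (1 + 2q + q^2) gives running coefficients 1,11,46,94,125,211,366,390,384,544,530,346,361,335,154,90,81,27,0,0,0,0 for degrees 0…21.
Finally multiplying by (1 - q^4 + q^5), the product of all factors after the first has coefficients 1,11,46,94,124,201,331,342,353,458,375,322,367,175,168,274,66,53,181,64,9,54 for degrees 0…21.
[q^21] = 1·54 + 1·9 + 1·274 = 337.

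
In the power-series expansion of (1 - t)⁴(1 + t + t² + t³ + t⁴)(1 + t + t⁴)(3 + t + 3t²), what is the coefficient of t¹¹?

-6

(1 - t)⁴ has coefficients 1,-4,6,-4,1 for degrees 0…4.
(1 + t + t² + t³ + t⁴) has coefficients 1,1,1,1,1,0,0,0,0,0,0,0 for degrees 0…11.
Multiplying by (1 + t + t⁴) gives running coefficients 1,2,2,2,3,2,1,1,1,0,0,0 for degrees 0…11.
Finally multiplying by (3 + t + 3t²), the product of all factors after the first has coefficients 3,7,11,14,17,15,14,10,7,4,3,0 for degrees 0…11.
[t¹¹] = 1·0 − 4·3 + 6·4 − 4·7 + 1·10 = -6.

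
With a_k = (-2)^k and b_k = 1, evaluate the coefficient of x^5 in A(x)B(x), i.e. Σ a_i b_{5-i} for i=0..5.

The convolution is the t^5 coefficient of A(t)B(t).
Σ = 1·1 − 2·1 + 4·1 − 8·1 + 16·1 − 32·1 = -21.

-21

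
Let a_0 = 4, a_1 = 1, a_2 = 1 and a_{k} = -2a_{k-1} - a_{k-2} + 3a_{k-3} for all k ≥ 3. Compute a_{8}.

199

The ordinary generating function has denominator 1 + 2z + z^2 - 3z^3.
Iterating the recurrence: a_0,…,a_{8} = 4, 1, 1, 9, -16, 26, -9, -56, 199.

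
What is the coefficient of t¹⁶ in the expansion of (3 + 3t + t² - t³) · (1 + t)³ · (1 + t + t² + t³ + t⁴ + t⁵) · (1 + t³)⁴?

(3 + 3t + t² - t³) has coefficients 3,3,1,-1 for degrees 0…3.
(1 + t)³ has coefficients 1,3,3,1,0,0,0,0,0,0,0,0,0,0,0,0,0 for degrees 0…16.
Multiplying by (1 + t + t² + t³ + t⁴ + t⁵) gives running coefficients 1,4,7,8,8,8,7,4,1,0,0,0,0,0,0,0,0 for degrees 0…16.
Finally multiplying by (1 + t³)⁴, the product of all factors after the first has coefficients 1,4,7,12,24,36,45,60,75,80,80,80,75,60,45,36,24 for degrees 0…16.
[t¹⁶] = 3·24 + 3·36 + 1·45 − 1·60 = 165.

165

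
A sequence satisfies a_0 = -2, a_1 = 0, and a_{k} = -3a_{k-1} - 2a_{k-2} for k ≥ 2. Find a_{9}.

-1020

The ordinary generating function has denominator 1 + 3t + 2t^2.
Iterating the recurrence: a_0,…,a_{9} = -2, 0, 4, -12, 28, -60, 124, -252, 508, -1020.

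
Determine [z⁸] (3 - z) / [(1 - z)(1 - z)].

The denominator gives the recurrence a_n = 2a_(n−1) − a_(n−2) for n ≥ 2; the numerator fixes a_0 = 3, a_1 = 5.
Iterating: 3, 5, 7, 9, 11, 13, 15, 17, 19, so a_8 = 19.

19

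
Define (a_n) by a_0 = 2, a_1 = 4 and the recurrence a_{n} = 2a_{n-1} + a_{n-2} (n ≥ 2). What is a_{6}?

The ordinary generating function has denominator 1 - 2y - y^2.
Iterating the recurrence: a_0,…,a_{6} = 2, 4, 10, 24, 58, 140, 338.

338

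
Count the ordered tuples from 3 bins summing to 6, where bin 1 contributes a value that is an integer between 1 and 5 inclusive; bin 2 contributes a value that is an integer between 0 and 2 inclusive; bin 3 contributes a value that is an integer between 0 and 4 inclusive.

13

The generating function for the choices is (z + z² + z³ + z⁴ + z⁵)·(1 + z + z²)·(1 + z + z² + z³ + z⁴); the count is [z⁶].
(z + z² + z³ + z⁴ + z⁵) has coefficients 0,1,1,1,1,1 for degrees 0…5.
(1 + z + z²) has coefficients 1,1,1,0,0,0,0 for degrees 0…6.
Finally multiplying by (1 + z + z² + z³ + z⁴), the product of all factors after the first has coefficients 1,2,3,3,3,2,1 for degrees 0…6.
[z⁶] = 1·2 + 1·3 + 1·3 + 1·3 + 1·2 = 13.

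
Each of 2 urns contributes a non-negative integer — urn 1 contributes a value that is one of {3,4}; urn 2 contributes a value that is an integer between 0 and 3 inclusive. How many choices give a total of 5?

2

The generating function for the choices is (y³ + y⁴)·(1 + y + y² + y³); the count is [y⁵].
(y³ + y⁴) has coefficients 0,0,0,1,1 for degrees 0…4.
(1 + y + y² + y³) has coefficients 1,1,1,1,0,0 for degrees 0…5.
[y⁵] = 1·1 + 1·1 = 2.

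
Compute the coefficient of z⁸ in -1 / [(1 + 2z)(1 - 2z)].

Partial fractions give a closed form: a_n = (-1/2)·(-2)^n + (-1/2)·2^n.
At n = 8: a_8 = -256.

-256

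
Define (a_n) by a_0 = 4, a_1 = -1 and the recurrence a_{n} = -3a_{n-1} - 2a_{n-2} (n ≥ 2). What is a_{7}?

377

The ordinary generating function has denominator 1 + 3q + 2q^2.
Iterating the recurrence: a_0,…,a_{7} = 4, -1, -5, 17, -41, 89, -185, 377.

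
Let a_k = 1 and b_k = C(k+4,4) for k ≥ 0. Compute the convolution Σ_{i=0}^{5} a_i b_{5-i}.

252

This is [x^5] in the product of the two ordinary generating functions.
Σ = 1·126 + 1·70 + 1·35 + 1·15 + 1·5 + 1·1 = 252.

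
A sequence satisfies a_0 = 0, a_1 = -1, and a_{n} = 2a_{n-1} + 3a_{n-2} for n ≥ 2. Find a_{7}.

-547

The ordinary generating function has denominator 1 - 2t - 3t^2.
Iterating the recurrence: a_0,…,a_{7} = 0, -1, -2, -7, -20, -61, -182, -547.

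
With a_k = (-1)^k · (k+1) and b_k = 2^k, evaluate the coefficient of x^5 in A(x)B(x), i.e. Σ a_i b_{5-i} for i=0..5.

12

This is [x^5] in the product of the two ordinary generating functions.
Σ = 1·32 − 2·16 + 3·8 − 4·4 + 5·2 − 6·1 = 12.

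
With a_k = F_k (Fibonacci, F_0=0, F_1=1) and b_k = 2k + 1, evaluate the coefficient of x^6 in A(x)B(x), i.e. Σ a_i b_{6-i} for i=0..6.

72

Write out a_i and b_{6-i} for i = 0,…,6 and sum the products.
Σ = 0·13 + 1·11 + 1·9 + 2·7 + 3·5 + 5·3 + 8·1 = 72.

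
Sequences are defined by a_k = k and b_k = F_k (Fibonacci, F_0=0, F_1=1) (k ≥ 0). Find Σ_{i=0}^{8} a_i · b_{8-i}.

Write out a_i and b_{8-i} for i = 0,…,8 and sum the products.
Σ = 0·21 + 1·13 + 2·8 + 3·5 + 4·3 + 5·2 + 6·1 + 7·1 + 8·0 = 79.

79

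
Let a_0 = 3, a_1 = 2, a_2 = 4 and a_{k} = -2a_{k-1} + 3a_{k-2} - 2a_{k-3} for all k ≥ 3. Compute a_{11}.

-77456

The ordinary generating function has denominator 1 + 2t - 3t^2 + 2t^3.
Iterating the recurrence: a_0,…,a_{11} = 3, 2, 4, -8, 24, -80, 248, -784, 2472, -7792, 24568, -77456.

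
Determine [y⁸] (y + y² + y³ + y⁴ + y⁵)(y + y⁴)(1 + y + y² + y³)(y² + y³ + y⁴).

(y + y² + y³ + y⁴ + y⁵) has coefficients 0,1,1,1,1,1 for degrees 0…5.
(y + y⁴) has coefficients 0,1,0,0,1,0,0,0,0 for degrees 0…8.
Multiplying by (1 + y + y² + y³) gives running coefficients 0,1,1,1,2,1,1,1,0 for degrees 0…8.
Finally multiplying by (y² + y³ + y⁴), the product of all factors after the first has coefficients 0,0,0,1,2,3,4,4,4 for degrees 0…8.
[y⁸] = 1·4 + 1·4 + 1·3 + 1·2 + 1·1 = 14.

14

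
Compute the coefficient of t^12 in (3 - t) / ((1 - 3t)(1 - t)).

The denominator gives the recurrence a_n = 4a_(n−1) − 3a_(n−2) for n ≥ 3; the numerator fixes a_0 = 3, a_1 = 11, a_2 = 35.
Iterating: 3, 11, 35, 107, 323, 971, 2915, 8747, 26243, 78731, 236195, 708587, 2125763, so a_12 = 2125763.

2125763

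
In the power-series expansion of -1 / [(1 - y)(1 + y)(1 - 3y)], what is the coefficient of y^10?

-66430

Partial fractions give a closed form: a_n = (1/4)·1^n + (-1/8)·(-1)^n + (-9/8)·3^n.
At n = 10: a_10 = -66430.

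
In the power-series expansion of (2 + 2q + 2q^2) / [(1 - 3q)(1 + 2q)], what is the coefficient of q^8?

11526

The denominator gives the recurrence a_n = a_(n−1) + 6a_(n−2) for n ≥ 3; the numerator fixes a_0 = 2, a_1 = 4, a_2 = 18.
Iterating: 2, 4, 18, 42, 150, 402, 1302, 3714, 11526, so a_8 = 11526.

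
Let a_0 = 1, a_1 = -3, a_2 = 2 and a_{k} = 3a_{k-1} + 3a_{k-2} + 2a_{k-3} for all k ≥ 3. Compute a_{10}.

The ordinary generating function has denominator 1 - 3q - 3q^2 - 2q^3.
Iterating the recurrence: a_0,…,a_{10} = 1, -3, 2, -1, -3, -8, -35, -135, -526, -2053, -8007.

-8007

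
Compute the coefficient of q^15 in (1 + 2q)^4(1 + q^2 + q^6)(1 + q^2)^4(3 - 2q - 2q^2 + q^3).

-206

(1 + 2q)^4 has coefficients 1,8,24,32,16 for degrees 0…4.
(1 + q^2 + q^6) has coefficients 1,0,1,0,0,0,1,0,0,0,0,0,0,0,0,0 for degrees 0…15.
Multiplying by (1 + q^2)^4 gives running coefficients 1,0,5,0,10,0,11,0,9,0,7,0,4,0,1,0 for degrees 0…15.
Finally multiplying by (3 - 2q - 2q^2 + q^3), the product of all factors after the first has coefficients 3,-2,13,-9,20,-15,13,-12,5,-7,3,-5,-2,-1,-5,2 for degrees 0…15.
[q^15] = 1·2 + 8·(-5) + 24·(-1) + 32·(-2) + 16·(-5) = -206.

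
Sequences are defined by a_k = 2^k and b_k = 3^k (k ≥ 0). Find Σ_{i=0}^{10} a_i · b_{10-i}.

This is [x^10] in the product of the two ordinary generating functions.
Σ = 1·59049 + 2·19683 + 4·6561 + 8·2187 + 16·729 + 32·243 + 64·81 + 128·27 + 256·9 + 512·3 + 1024·1 = 175099.

175099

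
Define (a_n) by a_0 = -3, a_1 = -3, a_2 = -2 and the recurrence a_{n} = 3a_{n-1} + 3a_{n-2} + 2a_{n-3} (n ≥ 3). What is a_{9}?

-67785

The ordinary generating function has denominator 1 - 3x - 3x^2 - 2x^3.
Iterating the recurrence: a_0,…,a_{9} = -3, -3, -2, -21, -75, -292, -1143, -4455, -17378, -67785.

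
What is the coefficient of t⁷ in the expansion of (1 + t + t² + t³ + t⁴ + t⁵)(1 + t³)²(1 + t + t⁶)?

7

(1 + t + t² + t³ + t⁴ + t⁵) has coefficients 1,1,1,1,1,1 for degrees 0…5.
(1 + t³)² has coefficients 1,0,0,2,0,0,1,0 for degrees 0…7.
Finally multiplying by (1 + t + t⁶), the product of all factors after the first has coefficients 1,1,0,2,2,0,2,1 for degrees 0…7.
[t⁷] = 1·1 + 1·2 + 1·0 + 1·2 + 1·2 + 1·0 = 7.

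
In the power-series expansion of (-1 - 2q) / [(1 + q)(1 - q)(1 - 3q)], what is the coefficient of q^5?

-455

Partial fractions give a closed form: a_n = (1/8)·(-1)^n + (3/4)·1^n + (-15/8)·3^n.
At n = 5: a_5 = -455.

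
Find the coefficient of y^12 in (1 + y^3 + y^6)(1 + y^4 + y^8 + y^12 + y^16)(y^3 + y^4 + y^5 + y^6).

3

(1 + y^3 + y^6) has coefficients 1,0,0,1,0,0,1 for degrees 0…6.
(1 + y^4 + y^8 + y^12 + y^16) has coefficients 1,0,0,0,1,0,0,0,1,0,0,0,1 for degrees 0…12.
Finally multiplying by (y^3 + y^4 + y^5 + y^6), the product of all factors after the first has coefficients 0,0,0,1,1,1,1,1,1,1,1,1,1 for degrees 0…12.
[y^12] = 1·1 + 1·1 + 1·1 = 3.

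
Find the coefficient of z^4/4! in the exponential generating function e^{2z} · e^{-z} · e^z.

The EGF product rule gives c_4 = Σ_{k_1+k_2+k_3=4} C(4; k_1,k_2,k_3) · ∏ g_i(k_i), where e^{2z} gives (2)^k; e^{-z} gives (-1)^k; e^z gives (1)^k.
g_1(k) for k = 0…4: 1, 2, 4, 8, 16.
g_2(k) for k = 0…4: 1, -1, 1, -1, 1.
g_3(k) for k = 0…4: 1, 1, 1, 1, 1.
First combine the last two factors: h(k) = Σ_j C(k,j)·g_2(j)·g_3(k−j) for k = 0…4: 1, 0, 0, 0, 0.
c_4 = Σ_k C(4,k)·g_1(k)·h(4−k) = 1·16·1 = 16.

16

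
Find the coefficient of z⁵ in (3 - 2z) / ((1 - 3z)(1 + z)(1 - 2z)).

The denominator gives the recurrence a_n = 4a_(n−1) − a_(n−2) − 6a_(n−3) for n ≥ 3; the numerator fixes a_0 = 3, a_1 = 10, a_2 = 37.
Iterating: 3, 10, 37, 120, 383, 1190, so a_5 = 1190.

1190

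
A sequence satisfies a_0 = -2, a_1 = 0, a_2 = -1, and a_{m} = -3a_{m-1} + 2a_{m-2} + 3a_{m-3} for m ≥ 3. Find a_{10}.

11909

The ordinary generating function has denominator 1 + 3y - 2y^2 - 3y^3.
Iterating the recurrence: a_0,…,a_{10} = -2, 0, -1, -3, 7, -30, 95, -324, 1072, -3579, 11909.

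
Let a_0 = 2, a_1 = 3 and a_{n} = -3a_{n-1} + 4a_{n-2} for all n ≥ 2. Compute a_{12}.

-3355441

The ordinary generating function has denominator 1 + 3y - 4y^2.
Iterating the recurrence: a_0,…,a_{12} = 2, 3, -1, 15, -49, 207, -817, 3279, -13105, 52431, -209713, 838863, -3355441.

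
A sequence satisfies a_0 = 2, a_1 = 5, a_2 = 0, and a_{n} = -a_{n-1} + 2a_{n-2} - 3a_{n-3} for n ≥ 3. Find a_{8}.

-423

The ordinary generating function has denominator 1 + z - 2z^2 + 3z^3.
Iterating the recurrence: a_0,…,a_{8} = 2, 5, 0, 4, -19, 27, -77, 188, -423.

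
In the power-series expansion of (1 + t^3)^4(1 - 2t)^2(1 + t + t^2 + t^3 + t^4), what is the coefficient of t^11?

4

(1 + t^3)^4 has coefficients 1,0,0,4,0,0,6,0,0,4,0,0 for degrees 0…11.
(1 - 2t)^2 has coefficients 1,-4,4,0,0,0,0,0,0,0,0,0 for degrees 0…11.
Finally multiplying by (1 + t + t^2 + t^3 + t^4), the product of all factors after the first has coefficients 1,-3,1,1,1,0,4,0,0,0,0,0 for degrees 0…11.
[t^11] = 1·0 + 4·0 + 6·0 + 4·1 = 4.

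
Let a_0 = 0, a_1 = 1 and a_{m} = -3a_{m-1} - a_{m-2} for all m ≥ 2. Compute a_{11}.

17711

The ordinary generating function has denominator 1 + 3t + t^2.
Iterating the recurrence: a_0,…,a_{11} = 0, 1, -3, 8, -21, 55, -144, 377, -987, 2584, -6765, 17711.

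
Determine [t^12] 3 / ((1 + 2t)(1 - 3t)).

Partial fractions give a closed form: a_n = (6/5)·(-2)^n + (9/5)·3^n.
At n = 12: a_12 = 961509.

961509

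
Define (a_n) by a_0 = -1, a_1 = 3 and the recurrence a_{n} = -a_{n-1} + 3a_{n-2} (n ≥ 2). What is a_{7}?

411

The ordinary generating function has denominator 1 + q - 3q^2.
Iterating the recurrence: a_0,…,a_{7} = -1, 3, -6, 15, -33, 78, -177, 411.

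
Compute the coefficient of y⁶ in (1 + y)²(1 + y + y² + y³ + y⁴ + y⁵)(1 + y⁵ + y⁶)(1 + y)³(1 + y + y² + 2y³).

154

(1 + y)² has coefficients 1,2,1 for degrees 0…2.
(1 + y + y² + y³ + y⁴ + y⁵) has coefficients 1,1,1,1,1,1,0 for degrees 0…6.
Multiplying by (1 + y⁵ + y⁶) gives running coefficients 1,1,1,1,1,2,2 for degrees 0…6.
Multiplying by (1 + y)³ gives running coefficients 1,4,7,8,8,9,12 for degrees 0…6.
Finally multiplying by (1 + y + y² + 2y³), the product of all factors after the first has coefficients 1,5,12,21,31,39,45 for degrees 0…6.
[y⁶] = 1·45 + 2·39 + 1·31 = 154.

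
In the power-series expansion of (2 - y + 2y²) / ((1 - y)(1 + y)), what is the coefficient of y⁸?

4

The denominator gives the recurrence a_n = a_(n−2) for n ≥ 3; the numerator fixes a_0 = 2, a_1 = -1, a_2 = 4.
Iterating: 2, -1, 4, -1, 4, -1, 4, -1, 4, so a_8 = 4.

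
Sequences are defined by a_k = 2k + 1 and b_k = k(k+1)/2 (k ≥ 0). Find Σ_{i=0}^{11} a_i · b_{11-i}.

1716

The convolution is the x^11 coefficient of A(x)B(x).
Σ = 1·66 + 3·55 + 5·45 + 7·36 + 9·28 + 11·21 + 13·15 + 15·10 + 17·6 + 19·3 + 21·1 + 23·0 = 1716.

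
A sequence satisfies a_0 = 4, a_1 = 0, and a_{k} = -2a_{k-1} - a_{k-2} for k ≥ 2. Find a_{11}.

40

The ordinary generating function has denominator 1 + 2q + q^2.
Iterating the recurrence: a_0,…,a_{11} = 4, 0, -4, 8, -12, 16, -20, 24, -28, 32, -36, 40.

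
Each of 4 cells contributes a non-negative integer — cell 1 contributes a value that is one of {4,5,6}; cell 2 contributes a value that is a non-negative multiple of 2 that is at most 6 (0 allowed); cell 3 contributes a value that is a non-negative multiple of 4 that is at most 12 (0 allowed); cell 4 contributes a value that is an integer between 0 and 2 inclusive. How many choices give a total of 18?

10

The generating function for the choices is (q^4 + q^5 + q^6)·(1 + q^2 + q^4 + q^6)·(1 + q^4 + q^8 + q^12)·(1 + q + q^2); the count is [q^18].
(q^4 + q^5 + q^6) has coefficients 0,0,0,0,1,1,1 for degrees 0…6.
(1 + q^2 + q^4 + q^6) has coefficients 1,0,1,0,1,0,1,0,0,0,0,0,0,0,0,0,0,0,0 for degrees 0…18.
Multiplying by (1 + q^4 + q^8 + q^12) gives running coefficients 1,0,1,0,2,0,2,0,2,0,2,0,2,0,2,0,1,0,1 for degrees 0…18.
Finally multiplying by (1 + q + q^2), the product of all factors after the first has coefficients 1,1,2,1,3,2,4,2,4,2,4,2,4,2,4,2,3,1,2 for degrees 0…18.
[q^18] = 1·4 + 1·2 + 1·4 = 10.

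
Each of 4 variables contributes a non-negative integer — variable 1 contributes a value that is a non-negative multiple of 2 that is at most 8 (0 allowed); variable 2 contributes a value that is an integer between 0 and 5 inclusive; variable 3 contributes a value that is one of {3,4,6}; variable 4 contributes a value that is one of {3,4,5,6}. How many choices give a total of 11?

22

The generating function for the choices is (1 + t² + t⁴ + t⁶ + t⁸)·(1 + t + t² + t³ + t⁴ + t⁵)·(t³ + t⁴ + t⁶)·(t³ + t⁴ + t⁵ + t⁶); the count is [t¹¹].
(1 + t² + t⁴ + t⁶ + t⁸) has coefficients 1,0,1,0,1,0,1,0,1 for degrees 0…8.
(1 + t + t² + t³ + t⁴ + t⁵) has coefficients 1,1,1,1,1,1,0,0,0,0,0,0 for degrees 0…11.
Multiplying by (t³ + t⁴ + t⁶) gives running coefficients 0,0,0,1,2,2,3,3,3,2,1,1 for degrees 0…11.
Finally multiplying by (t³ + t⁴ + t⁵ + t⁶), the product of all factors after the first has coefficients 0,0,0,0,0,0,1,3,5,8,10,11 for degrees 0…11.
[t¹¹] = 1·11 + 1·8 + 1·3 + 1·0 + 1·0 = 22.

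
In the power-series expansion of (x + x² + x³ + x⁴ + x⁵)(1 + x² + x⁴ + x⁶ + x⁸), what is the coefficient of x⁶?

2

(x + x² + x³ + x⁴ + x⁵) has coefficients 0,1,1,1,1,1 for degrees 0…5.
(1 + x² + x⁴ + x⁶ + x⁸) has coefficients 1,0,1,0,1,0,1 for degrees 0…6.
[x⁶] = 1·0 + 1·1 + 1·0 + 1·1 + 1·0 = 2.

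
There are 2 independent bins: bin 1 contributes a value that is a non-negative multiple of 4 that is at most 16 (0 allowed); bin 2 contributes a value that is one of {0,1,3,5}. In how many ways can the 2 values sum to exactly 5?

2

The generating function for the choices is (1 + y^4 + y^8 + y^12 + y^16)·(1 + y + y^3 + y^5); the count is [y^5].
(1 + y^4 + y^8 + y^12 + y^16) has coefficients 1,0,0,0,1,0 for degrees 0…5.
(1 + y + y^3 + y^5) has coefficients 1,1,0,1,0,1 for degrees 0…5.
[y^5] = 1·1 + 1·1 = 2.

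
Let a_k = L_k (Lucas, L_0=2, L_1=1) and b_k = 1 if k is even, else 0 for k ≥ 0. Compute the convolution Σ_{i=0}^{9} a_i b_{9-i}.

121

The convolution is the x^9 coefficient of A(x)B(x).
Σ = 2·0 + 1·1 + 3·0 + 4·1 + 7·0 + 11·1 + 18·0 + 29·1 + 47·0 + 76·1 = 121.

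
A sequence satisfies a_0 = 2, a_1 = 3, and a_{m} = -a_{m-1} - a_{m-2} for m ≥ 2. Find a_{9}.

2

The ordinary generating function has denominator 1 + q + q^2.
Iterating the recurrence: a_0,…,a_{9} = 2, 3, -5, 2, 3, -5, 2, 3, -5, 2.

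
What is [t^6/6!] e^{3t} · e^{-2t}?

The EGF product rule gives c_6 = Σ_{k_1+k_2=6} C(6; k_1,k_2) · ∏ g_i(k_i), where e^{3t} gives (3)^k; e^{-2t} gives (-2)^k.
g_1(k) for k = 0…6: 1, 3, 9, 27, 81, 243, 729.
g_2(k) for k = 0…6: 1, -2, 4, -8, 16, -32, 64.
c_6 = Σ_k C(6,k)·g_1(k)·g_2(6−k) = 1·1·64 + 6·3·(-32) + 15·9·16 + 20·27·(-8) + 15·81·4 + 6·243·(-2) + 1·729·1 = 64 − 576 + 2160 − 4320 + 4860 − 2916 + 729 = 1.

1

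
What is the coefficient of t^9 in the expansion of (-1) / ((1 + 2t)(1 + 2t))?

5120

The denominator gives the recurrence a_n = −4a_(n−1) − 4a_(n−2) for n ≥ 2; the numerator fixes a_0 = -1, a_1 = 4.
Iterating: -1, 4, -12, 32, -80, 192, -448, 1024, -2304, 5120, so a_9 = 5120.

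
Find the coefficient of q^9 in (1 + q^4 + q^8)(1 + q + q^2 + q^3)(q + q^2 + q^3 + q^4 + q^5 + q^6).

(1 + q^4 + q^8) has coefficients 1,0,0,0,1,0,0,0,1 for degrees 0…8.
(1 + q + q^2 + q^3) has coefficients 1,1,1,1,0,0,0,0,0,0 for degrees 0…9.
Finally multiplying by (q + q^2 + q^3 + q^4 + q^5 + q^6), the product of all factors after the first has coefficients 0,1,2,3,4,4,4,3,2,1 for degrees 0…9.
[q^9] = 1·1 + 1·4 + 1·1 = 6.

6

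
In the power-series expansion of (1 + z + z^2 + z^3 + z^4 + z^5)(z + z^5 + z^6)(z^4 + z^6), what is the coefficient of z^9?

(1 + z + z^2 + z^3 + z^4 + z^5) has coefficients 1,1,1,1,1,1 for degrees 0…5.
(z + z^5 + z^6) has coefficients 0,1,0,0,0,1,1,0,0,0 for degrees 0…9.
Finally multiplying by (z^4 + z^6), the product of all factors after the first has coefficients 0,0,0,0,0,1,0,1,0,1 for degrees 0…9.
[z^9] = 1·1 + 1·0 + 1·1 + 1·0 + 1·1 + 1·0 = 3.

3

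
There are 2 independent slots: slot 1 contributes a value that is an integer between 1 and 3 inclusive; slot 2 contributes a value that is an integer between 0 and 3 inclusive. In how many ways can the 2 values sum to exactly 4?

The generating function for the choices is (z + z² + z³)·(1 + z + z² + z³); the count is [z⁴].
(z + z² + z³) has coefficients 0,1,1,1 for degrees 0…3.
(1 + z + z² + z³) has coefficients 1,1,1,1,0 for degrees 0…4.
[z⁴] = 1·1 + 1·1 + 1·1 = 3.

3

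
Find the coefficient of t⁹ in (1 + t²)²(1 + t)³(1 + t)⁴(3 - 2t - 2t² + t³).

(1 + t²)² has coefficients 1,0,2,0,1 for degrees 0…4.
(1 + t)³ has coefficients 1,3,3,1,0,0,0,0,0,0 for degrees 0…9.
Multiplying by (1 + t)⁴ gives running coefficients 1,7,21,35,35,21,7,1,0,0 for degrees 0…9.
Finally multiplying by (3 - 2t - 2t² + t³), the product of all factors after the first has coefficients 3,19,47,50,0,-56,-56,-18,5,5 for degrees 0…9.
[t⁹] = 1·5 + 2·(-18) + 1·(-56) = -87.

-87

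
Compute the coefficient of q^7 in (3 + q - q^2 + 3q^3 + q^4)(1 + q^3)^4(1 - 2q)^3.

-258

(3 + q - q^2 + 3q^3 + q^4) has coefficients 3,1,-1,3,1 for degrees 0…4.
(1 + q^3)^4 has coefficients 1,0,0,4,0,0,6,0 for degrees 0…7.
Finally multiplying by (1 - 2q)^3, the product of all factors after the first has coefficients 1,-6,12,-4,-24,48,-26,-36 for degrees 0…7.
[q^7] = 3·(-36) + 1·(-26) − 1·48 + 3·(-24) + 1·(-4) = -258.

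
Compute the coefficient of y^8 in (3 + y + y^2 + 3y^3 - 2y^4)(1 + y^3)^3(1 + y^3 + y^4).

7

(3 + y + y^2 + 3y^3 - 2y^4) has coefficients 3,1,1,3,-2 for degrees 0…4.
(1 + y^3)^3 has coefficients 1,0,0,3,0,0,3,0,0 for degrees 0…8.
Finally multiplying by (1 + y^3 + y^4), the product of all factors after the first has coefficients 1,0,0,4,1,0,6,3,0 for degrees 0…8.
[y^8] = 3·0 + 1·3 + 1·6 + 3·0 − 2·1 = 7.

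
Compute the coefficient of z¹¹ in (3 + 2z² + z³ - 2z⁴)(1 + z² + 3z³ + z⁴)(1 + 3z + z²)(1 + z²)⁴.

151

(3 + 2z² + z³ - 2z⁴) has coefficients 3,0,2,1,-2 for degrees 0…4.
(1 + z² + 3z³ + z⁴) has coefficients 1,0,1,3,1,0,0,0,0,0,0,0 for degrees 0…11.
Multiplying by (1 + 3z + z²) gives running coefficients 1,3,2,6,11,6,1,0,0,0,0,0 for degrees 0…11.
Finally multiplying by (1 + z²)⁴, the product of all factors after the first has coefficients 1,3,6,18,25,48,61,72,79,63,52,30 for degrees 0…11.
[z¹¹] = 3·30 + 2·63 + 1·79 − 2·72 = 151.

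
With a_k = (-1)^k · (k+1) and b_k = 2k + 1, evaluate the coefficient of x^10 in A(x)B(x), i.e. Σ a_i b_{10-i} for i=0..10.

This is [x^10] in the product of the two ordinary generating functions.
Σ = 1·21 − 2·19 + 3·17 − 4·15 + 5·13 − 6·11 + 7·9 − 8·7 + 9·5 − 10·3 + 11·1 = 6.

6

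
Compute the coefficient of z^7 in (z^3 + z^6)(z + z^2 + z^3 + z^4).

2

(z^3 + z^6) has coefficients 0,0,0,1,0,0,1 for degrees 0…6.
(z + z^2 + z^3 + z^4) has coefficients 0,1,1,1,1,0,0,0 for degrees 0…7.
[z^7] = 1·1 + 1·1 = 2.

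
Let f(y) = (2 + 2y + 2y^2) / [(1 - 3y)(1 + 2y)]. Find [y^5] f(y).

402

The denominator gives the recurrence a_n = a_(n−1) + 6a_(n−2) for n ≥ 3; the numerator fixes a_0 = 2, a_1 = 4, a_2 = 18.
Iterating: 2, 4, 18, 42, 150, 402, so a_5 = 402.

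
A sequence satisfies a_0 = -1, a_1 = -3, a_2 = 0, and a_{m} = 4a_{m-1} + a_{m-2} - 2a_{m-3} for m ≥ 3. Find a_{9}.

The ordinary generating function has denominator 1 - 4y - y^2 + 2y^3.
Iterating the recurrence: a_0,…,a_{9} = -1, -3, 0, -1, 2, 7, 32, 131, 542, 2235.

2235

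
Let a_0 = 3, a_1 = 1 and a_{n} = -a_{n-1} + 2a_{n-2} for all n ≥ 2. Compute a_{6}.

The ordinary generating function has denominator 1 + y - 2y^2.
Iterating the recurrence: a_0,…,a_{6} = 3, 1, 5, -3, 13, -19, 45.

45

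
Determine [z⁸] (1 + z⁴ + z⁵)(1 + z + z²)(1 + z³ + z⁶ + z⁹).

(1 + z⁴ + z⁵) has coefficients 1,0,0,0,1,1 for degrees 0…5.
(1 + z + z²) has coefficients 1,1,1,0,0,0,0,0,0 for degrees 0…8.
Finally multiplying by (1 + z³ + z⁶ + z⁹), the product of all factors after the first has coefficients 1,1,1,1,1,1,1,1,1 for degrees 0…8.
[z⁸] = 1·1 + 1·1 + 1·1 = 3.

3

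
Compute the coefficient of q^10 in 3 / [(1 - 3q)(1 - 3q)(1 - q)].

2790066

The denominator gives the recurrence a_n = 7a_(n−1) − 15a_(n−2) + 9a_(n−3) for n ≥ 3; the numerator fixes a_0 = 3, a_1 = 21, a_2 = 102.
Iterating: 3, 21, 102, 426, 1641, 6015, 21324, 73812, 250959, 841449, 2790066, so a_10 = 2790066.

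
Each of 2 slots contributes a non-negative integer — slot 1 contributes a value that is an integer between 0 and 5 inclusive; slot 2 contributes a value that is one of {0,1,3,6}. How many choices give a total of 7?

The generating function for the choices is (1 + q + q^2 + q^3 + q^4 + q^5)·(1 + q + q^3 + q^6); the count is [q^7].
(1 + q + q^2 + q^3 + q^4 + q^5) has coefficients 1,1,1,1,1,1 for degrees 0…5.
(1 + q + q^3 + q^6) has coefficients 1,1,0,1,0,0,1,0 for degrees 0…7.
[q^7] = 1·0 + 1·1 + 1·0 + 1·0 + 1·1 + 1·0 = 2.

2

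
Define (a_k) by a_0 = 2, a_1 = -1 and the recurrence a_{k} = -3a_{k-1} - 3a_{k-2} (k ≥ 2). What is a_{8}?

81

The ordinary generating function has denominator 1 + 3z + 3z^2.
Iterating the recurrence: a_0,…,a_{8} = 2, -1, -3, 12, -27, 45, -54, 27, 81.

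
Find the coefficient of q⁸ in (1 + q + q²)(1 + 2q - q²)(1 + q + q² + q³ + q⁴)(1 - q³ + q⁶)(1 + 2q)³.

(1 + q + q²) has coefficients 1,1,1 for degrees 0…2.
(1 + 2q - q²) has coefficients 1,2,-1,0,0,0,0,0,0 for degrees 0…8.
Multiplying by (1 + q + q² + q³ + q⁴) gives running coefficients 1,3,2,2,2,1,-1,0,0 for degrees 0…8.
Multiplying by (1 - q³ + q⁶) gives running coefficients 1,3,2,1,-1,-1,-2,1,1 for degrees 0…8.
Finally multiplying by (1 + 2q)³, the product of all factors after the first has coefficients 1,9,32,57,53,21,-12,-31,-25 for degrees 0…8.
[q⁸] = 1·(-25) + 1·(-31) + 1·(-12) = -68.

-68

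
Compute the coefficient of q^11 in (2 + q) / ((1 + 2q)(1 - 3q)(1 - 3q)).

3039351

The denominator gives the recurrence a_n = 4a_(n−1) + 3a_(n−2) − 18a_(n−3) for n ≥ 3; the numerator fixes a_0 = 2, a_1 = 9, a_2 = 42.
Iterating: 2, 9, 42, 159, 600, 2121, 7422, 25251, 85092, 282525, 930858, 3039351, so a_11 = 3039351.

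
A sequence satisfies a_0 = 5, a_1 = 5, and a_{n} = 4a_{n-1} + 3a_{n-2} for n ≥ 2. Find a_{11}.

The ordinary generating function has denominator 1 - 4z - 3z^2.
Iterating the recurrence: a_0,…,a_{11} = 5, 5, 35, 155, 725, 3365, 15635, 72635, 337445, 1567685, 7283075, 33835355.

33835355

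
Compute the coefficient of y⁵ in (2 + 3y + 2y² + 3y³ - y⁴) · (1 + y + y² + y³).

(2 + 3y + 2y² + 3y³ - y⁴) has coefficients 2,3,2,3,-1 for degrees 0…4.
(1 + y + y² + y³) has coefficients 1,1,1,1,0,0 for degrees 0…5.
[y⁵] = 2·0 + 3·0 + 2·1 + 3·1 − 1·1 = 4.

4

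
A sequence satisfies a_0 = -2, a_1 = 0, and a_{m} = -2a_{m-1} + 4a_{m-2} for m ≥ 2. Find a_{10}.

-69632

The ordinary generating function has denominator 1 + 2z - 4z^2.
Iterating the recurrence: a_0,…,a_{10} = -2, 0, -8, 16, -64, 192, -640, 2048, -6656, 21504, -69632.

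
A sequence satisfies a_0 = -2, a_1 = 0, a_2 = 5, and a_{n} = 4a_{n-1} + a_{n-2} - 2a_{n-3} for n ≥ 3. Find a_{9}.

121078

The ordinary generating function has denominator 1 - 4t - t^2 + 2t^3.
Iterating the recurrence: a_0,…,a_{9} = -2, 0, 5, 24, 101, 418, 1725, 7116, 29353, 121078.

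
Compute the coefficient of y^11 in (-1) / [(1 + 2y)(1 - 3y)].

Partial fractions give a closed form: a_n = (-2/5)·(-2)^n + (-3/5)·3^n.
At n = 11: a_11 = -105469.

-105469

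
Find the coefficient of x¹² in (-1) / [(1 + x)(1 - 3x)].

Partial fractions give a closed form: a_n = (-1/4)·(-1)^n + (-3/4)·3^n.
At n = 12: a_12 = -398581.

-398581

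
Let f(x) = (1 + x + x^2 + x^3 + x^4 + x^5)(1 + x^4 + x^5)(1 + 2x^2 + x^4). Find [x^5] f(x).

(1 + x + x^2 + x^3 + x^4 + x^5) has coefficients 1,1,1,1,1,1 for degrees 0…5.
(1 + x^4 + x^5) has coefficients 1,0,0,0,1,1 for degrees 0…5.
Finally multiplying by (1 + 2x^2 + x^4), the product of all factors after the first has coefficients 1,0,2,0,2,1 for degrees 0…5.
[x^5] = 1·1 + 1·2 + 1·0 + 1·2 + 1·0 + 1·1 = 6.

6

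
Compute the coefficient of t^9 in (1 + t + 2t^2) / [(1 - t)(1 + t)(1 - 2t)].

1363

Partial fractions give a closed form: a_n = (-2)·1^n + (1/3)·(-1)^n + (8/3)·2^n.
At n = 9: a_9 = 1363.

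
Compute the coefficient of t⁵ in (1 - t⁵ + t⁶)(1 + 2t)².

(1 - t⁵ + t⁶) has coefficients 1,0,0,0,0,-1 for degrees 0…5.
(1 + 2t)² has coefficients 1,4,4,0,0,0 for degrees 0…5.
[t⁵] = 1·0 − 1·1 = -1.

-1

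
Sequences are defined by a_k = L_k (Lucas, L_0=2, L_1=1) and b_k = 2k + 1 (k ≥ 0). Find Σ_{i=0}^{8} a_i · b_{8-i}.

The convolution is the x^8 coefficient of A(x)B(x).
Σ = 2·17 + 1·15 + 3·13 + 4·11 + 7·9 + 11·7 + 18·5 + 29·3 + 47·1 = 496.

496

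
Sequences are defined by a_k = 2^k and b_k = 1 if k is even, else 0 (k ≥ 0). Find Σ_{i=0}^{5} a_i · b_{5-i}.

The convolution is the x^5 coefficient of A(x)B(x).
Σ = 1·0 + 2·1 + 4·0 + 8·1 + 16·0 + 32·1 = 42.

42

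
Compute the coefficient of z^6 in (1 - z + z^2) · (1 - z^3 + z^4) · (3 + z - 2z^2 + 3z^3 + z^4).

(1 - z + z^2) has coefficients 1,-1,1 for degrees 0…2.
(1 - z^3 + z^4) has coefficients 1,0,0,-1,1,0,0 for degrees 0…6.
Finally multiplying by (3 + z - 2z^2 + 3z^3 + z^4), the product of all factors after the first has coefficients 3,1,-2,0,3,3,-5 for degrees 0…6.
[z^6] = 1·(-5) − 1·3 + 1·3 = -5.

-5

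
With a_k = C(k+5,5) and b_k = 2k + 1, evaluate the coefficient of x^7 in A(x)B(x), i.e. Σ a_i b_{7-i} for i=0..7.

5148

This is [x^7] in the product of the two ordinary generating functions.
Σ = 1·15 + 6·13 + 21·11 + 56·9 + 126·7 + 252·5 + 462·3 + 792·1 = 5148.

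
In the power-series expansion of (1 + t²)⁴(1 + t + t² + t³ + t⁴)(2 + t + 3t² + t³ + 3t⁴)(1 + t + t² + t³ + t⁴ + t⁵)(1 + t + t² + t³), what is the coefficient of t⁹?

(1 + t²)⁴ has coefficients 1,0,4,0,6,0,4,0,1 for degrees 0…8.
(1 + t + t² + t³ + t⁴) has coefficients 1,1,1,1,1,0,0,0,0,0 for degrees 0…9.
Multiplying by (2 + t + 3t² + t³ + 3t⁴) gives running coefficients 2,3,6,7,10,8,7,4,3,0 for degrees 0…9.
Multiplying by (1 + t + t² + t³ + t⁴ + t⁵) gives running coefficients 2,5,11,18,28,36,41,42,39,32 for degrees 0…9.
Finally multiplying by (1 + t + t² + t³), the product of all factors after the first has coefficients 2,7,18,36,62,93,123,147,158,154 for degrees 0…9.
[t⁹] = 1·154 + 4·147 + 6·93 + 4·36 + 1·7 = 1451.

1451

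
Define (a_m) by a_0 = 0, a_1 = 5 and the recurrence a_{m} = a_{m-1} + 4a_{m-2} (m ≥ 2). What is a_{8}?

2205

The ordinary generating function has denominator 1 - y - 4y^2.
Iterating the recurrence: a_0,…,a_{8} = 0, 5, 5, 25, 45, 145, 325, 905, 2205.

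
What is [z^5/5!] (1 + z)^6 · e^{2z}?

The EGF product rule gives c_5 = Σ_{k_1+k_2=5} C(5; k_1,k_2) · ∏ g_i(k_i), where (1+z)^6 gives the falling factorial (6)_k; e^{2z} gives (2)^k.
g_1(k) for k = 0…5: 1, 6, 30, 120, 360, 720.
g_2(k) for k = 0…5: 1, 2, 4, 8, 16, 32.
c_5 = Σ_k C(5,k)·g_1(k)·g_2(5−k) = 1·1·32 + 5·6·16 + 10·30·8 + 10·120·4 + 5·360·2 + 1·720·1 = 32 + 480 + 2400 + 4800 + 3600 + 720 = 12032.

12032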